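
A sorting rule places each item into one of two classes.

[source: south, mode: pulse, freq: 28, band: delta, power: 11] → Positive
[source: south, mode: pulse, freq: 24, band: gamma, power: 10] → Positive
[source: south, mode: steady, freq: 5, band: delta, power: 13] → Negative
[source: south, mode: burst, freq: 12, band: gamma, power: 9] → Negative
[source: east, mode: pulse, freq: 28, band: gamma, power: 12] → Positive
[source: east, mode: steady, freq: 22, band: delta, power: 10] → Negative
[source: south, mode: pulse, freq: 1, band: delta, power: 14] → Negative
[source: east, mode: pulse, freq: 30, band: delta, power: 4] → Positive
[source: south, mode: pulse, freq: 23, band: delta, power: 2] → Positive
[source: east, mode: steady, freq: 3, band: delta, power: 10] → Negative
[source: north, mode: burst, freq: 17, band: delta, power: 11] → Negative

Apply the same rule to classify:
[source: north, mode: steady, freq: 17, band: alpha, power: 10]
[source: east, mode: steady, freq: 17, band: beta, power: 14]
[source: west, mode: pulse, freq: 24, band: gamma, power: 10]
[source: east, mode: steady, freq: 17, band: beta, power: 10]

The common property of the 'Positive' items is: freq ≥ 23. No 'Negative' item has it.
[source: north, mode: steady, freq: 17, band: alpha, power: 10] → freq = 17 → Negative. [source: east, mode: steady, freq: 17, band: beta, power: 14] → freq = 17 → Negative. [source: west, mode: pulse, freq: 24, band: gamma, power: 10] → freq = 24 → Positive. [source: east, mode: steady, freq: 17, band: beta, power: 10] → freq = 17 → Negative.

Negative, Negative, Positive, Negative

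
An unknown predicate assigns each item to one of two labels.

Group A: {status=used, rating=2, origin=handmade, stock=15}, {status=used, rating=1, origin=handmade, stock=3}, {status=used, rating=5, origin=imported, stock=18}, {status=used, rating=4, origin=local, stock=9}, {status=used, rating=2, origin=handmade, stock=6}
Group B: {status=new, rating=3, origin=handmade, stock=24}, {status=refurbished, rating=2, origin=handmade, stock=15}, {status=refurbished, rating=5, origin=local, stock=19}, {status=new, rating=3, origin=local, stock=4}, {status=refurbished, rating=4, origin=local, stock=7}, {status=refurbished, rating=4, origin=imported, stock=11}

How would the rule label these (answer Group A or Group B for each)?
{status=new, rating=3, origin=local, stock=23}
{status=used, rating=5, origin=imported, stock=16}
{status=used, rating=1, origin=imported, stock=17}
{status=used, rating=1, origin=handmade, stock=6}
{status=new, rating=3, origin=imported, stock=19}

The rule appears to be: status is used.

Group B, Group A, Group A, Group A, Group B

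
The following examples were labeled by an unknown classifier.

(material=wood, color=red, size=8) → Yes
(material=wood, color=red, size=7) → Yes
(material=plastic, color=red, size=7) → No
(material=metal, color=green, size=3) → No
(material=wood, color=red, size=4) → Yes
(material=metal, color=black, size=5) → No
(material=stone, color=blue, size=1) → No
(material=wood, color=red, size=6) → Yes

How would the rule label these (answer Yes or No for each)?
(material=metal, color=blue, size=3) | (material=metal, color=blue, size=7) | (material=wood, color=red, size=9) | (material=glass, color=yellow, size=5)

Every 'Yes' example satisfies: material is wood. None of the 'No' examples do.
(material=metal, color=blue, size=3) → material is metal → No.
(material=metal, color=blue, size=7) → material is metal → No.
(material=wood, color=red, size=9) → material is wood → Yes.
(material=glass, color=yellow, size=5) → material is glass → No.

No, No, Yes, No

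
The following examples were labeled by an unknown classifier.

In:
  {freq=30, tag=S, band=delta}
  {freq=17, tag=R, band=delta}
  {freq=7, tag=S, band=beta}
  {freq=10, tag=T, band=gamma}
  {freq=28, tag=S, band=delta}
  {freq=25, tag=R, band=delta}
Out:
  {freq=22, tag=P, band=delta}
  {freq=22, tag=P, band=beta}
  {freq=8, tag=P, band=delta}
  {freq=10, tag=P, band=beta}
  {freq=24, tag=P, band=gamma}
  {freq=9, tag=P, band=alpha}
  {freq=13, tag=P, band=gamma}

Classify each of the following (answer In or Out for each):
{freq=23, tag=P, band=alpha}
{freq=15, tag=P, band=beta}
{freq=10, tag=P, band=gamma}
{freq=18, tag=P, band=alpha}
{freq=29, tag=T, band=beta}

Out, Out, Out, Out, In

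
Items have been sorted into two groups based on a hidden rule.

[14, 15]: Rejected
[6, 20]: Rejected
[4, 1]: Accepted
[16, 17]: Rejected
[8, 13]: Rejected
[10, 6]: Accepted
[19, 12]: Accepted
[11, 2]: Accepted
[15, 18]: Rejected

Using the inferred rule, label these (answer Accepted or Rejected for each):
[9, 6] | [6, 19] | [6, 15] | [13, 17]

Accepted, Rejected, Rejected, Rejected

A rule that fits every label: first > second — true of each 'Accepted' example, false of each 'Rejected' one.
[9, 6] — 9 > 6, hence Accepted.
[6, 19] — 6 < 19, hence Rejected.
[6, 15] — 6 < 15, hence Rejected.
[13, 17] — 13 < 17, hence Rejected.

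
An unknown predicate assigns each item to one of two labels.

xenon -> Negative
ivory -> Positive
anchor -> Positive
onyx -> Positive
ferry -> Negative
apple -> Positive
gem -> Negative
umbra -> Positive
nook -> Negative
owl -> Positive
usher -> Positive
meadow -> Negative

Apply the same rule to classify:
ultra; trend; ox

Positive, Negative, Positive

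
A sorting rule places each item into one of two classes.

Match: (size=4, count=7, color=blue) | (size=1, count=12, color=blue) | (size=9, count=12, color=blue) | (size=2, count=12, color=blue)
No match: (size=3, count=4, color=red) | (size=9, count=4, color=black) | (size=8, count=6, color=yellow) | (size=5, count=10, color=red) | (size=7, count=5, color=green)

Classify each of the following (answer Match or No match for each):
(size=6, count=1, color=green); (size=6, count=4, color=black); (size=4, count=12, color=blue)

No match, No match, Match

The pattern is that an item is 'Match' exactly when: color is blue.
(size=6, count=1, color=green): No match (color is green).
(size=6, count=4, color=black): No match (color is black).
(size=4, count=12, color=blue): Match (color is blue).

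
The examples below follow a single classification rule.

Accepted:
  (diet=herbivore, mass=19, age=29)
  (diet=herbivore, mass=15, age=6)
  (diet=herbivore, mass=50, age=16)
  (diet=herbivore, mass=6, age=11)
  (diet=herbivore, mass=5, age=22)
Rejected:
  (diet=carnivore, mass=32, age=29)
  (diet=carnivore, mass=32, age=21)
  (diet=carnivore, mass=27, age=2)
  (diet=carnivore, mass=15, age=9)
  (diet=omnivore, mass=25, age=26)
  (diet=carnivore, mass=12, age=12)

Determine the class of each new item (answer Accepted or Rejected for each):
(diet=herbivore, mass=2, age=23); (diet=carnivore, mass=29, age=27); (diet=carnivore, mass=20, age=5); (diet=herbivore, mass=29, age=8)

Accepted, Rejected, Rejected, Accepted

All 'Accepted' examples share one property — diet is herbivore — and every 'Rejected' example lacks it.
(diet=herbivore, mass=2, age=23): diet is herbivore — fits, so Accepted. (diet=carnivore, mass=29, age=27): diet is carnivore — lacks this property, so Rejected. (diet=carnivore, mass=20, age=5): diet is carnivore — lacks this property, so Rejected. (diet=herbivore, mass=29, age=8): diet is herbivore — fits, so Accepted.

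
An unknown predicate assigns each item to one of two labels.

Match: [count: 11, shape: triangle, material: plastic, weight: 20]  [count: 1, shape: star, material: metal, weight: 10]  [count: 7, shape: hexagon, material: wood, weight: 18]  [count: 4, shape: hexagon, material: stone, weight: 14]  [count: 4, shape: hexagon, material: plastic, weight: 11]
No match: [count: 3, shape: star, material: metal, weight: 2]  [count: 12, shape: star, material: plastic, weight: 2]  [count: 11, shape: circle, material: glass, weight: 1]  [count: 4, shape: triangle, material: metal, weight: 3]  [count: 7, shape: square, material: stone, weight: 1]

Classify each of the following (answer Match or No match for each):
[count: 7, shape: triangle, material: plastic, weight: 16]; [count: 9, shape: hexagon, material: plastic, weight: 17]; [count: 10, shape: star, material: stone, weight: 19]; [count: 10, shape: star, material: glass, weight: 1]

Match, Match, Match, No match

The pattern is that an item is 'Match' exactly when: weight ≥ 10.
[count: 7, shape: triangle, material: plastic, weight: 16] — weight = 16, hence Match. [count: 9, shape: hexagon, material: plastic, weight: 17] — weight = 17, hence Match. [count: 10, shape: star, material: stone, weight: 19] — weight = 19, hence Match. [count: 10, shape: star, material: glass, weight: 1] — weight = 1, hence No match.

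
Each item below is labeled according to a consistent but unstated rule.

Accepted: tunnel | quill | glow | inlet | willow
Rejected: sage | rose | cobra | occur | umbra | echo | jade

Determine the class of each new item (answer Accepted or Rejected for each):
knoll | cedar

A rule that fits every label: contains 'l' — true of each 'Accepted' example, false of each 'Rejected' one.
knoll: has 'l' — checks out, so Accepted.
cedar: no 'l' — fails this test, so Rejected.

Accepted, Rejected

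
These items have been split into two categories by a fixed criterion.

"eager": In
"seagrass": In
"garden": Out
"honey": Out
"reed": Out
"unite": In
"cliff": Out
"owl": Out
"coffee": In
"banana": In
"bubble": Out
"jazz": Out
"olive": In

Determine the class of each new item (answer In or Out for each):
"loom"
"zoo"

Rule: has ≥ 3 vowels. This holds for each 'In' example and fails for each 'Out' one.
Out: "loom", since 2 vowels.
Out: "zoo", since 2 vowels.

Out, Out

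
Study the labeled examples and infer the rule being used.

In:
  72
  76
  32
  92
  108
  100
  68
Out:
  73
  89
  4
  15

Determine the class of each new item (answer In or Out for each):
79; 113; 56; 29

Out, Out, In, Out

The pattern is that an item is 'In' exactly when: even AND at least 15.
79: Out (79 is odd, 79 ≥ 15). 113: Out (113 is odd, 113 ≥ 15). 56: In (56 is even, 56 ≥ 15). 29: Out (29 is odd, 29 ≥ 15).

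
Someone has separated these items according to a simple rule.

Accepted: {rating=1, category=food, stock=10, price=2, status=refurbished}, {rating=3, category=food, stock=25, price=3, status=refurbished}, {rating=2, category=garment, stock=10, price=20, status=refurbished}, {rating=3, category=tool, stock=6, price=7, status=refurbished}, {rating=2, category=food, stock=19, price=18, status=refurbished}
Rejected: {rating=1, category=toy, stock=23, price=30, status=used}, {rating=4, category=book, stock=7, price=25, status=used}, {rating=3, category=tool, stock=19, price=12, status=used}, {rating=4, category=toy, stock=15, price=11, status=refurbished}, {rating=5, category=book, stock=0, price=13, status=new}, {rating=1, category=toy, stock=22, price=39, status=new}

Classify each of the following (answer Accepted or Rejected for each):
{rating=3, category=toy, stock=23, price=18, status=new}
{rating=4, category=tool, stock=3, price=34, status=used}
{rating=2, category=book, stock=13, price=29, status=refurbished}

Rejected, Rejected, Accepted

Every 'Accepted' example satisfies: status is refurbished AND rating ≤ 3. None of the 'Rejected' examples do.
Rejected: {rating=3, category=toy, stock=23, price=18, status=new}, since status is new, rating = 3.
Rejected: {rating=4, category=tool, stock=3, price=34, status=used}, since status is used, rating = 4.
Accepted: {rating=2, category=book, stock=13, price=29, status=refurbished}, since status is refurbished, rating = 2.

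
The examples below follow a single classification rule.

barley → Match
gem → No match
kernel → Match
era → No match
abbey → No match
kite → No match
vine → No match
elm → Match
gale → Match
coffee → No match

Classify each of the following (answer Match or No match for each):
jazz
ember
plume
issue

No match, No match, Match, No match

Checking candidate rules against both groups, what survives is: contains 'l'.
No match: jazz, since no 'l'.
No match: ember, since no 'l'.
Match: plume, since has 'l'.
No match: issue, since no 'l'.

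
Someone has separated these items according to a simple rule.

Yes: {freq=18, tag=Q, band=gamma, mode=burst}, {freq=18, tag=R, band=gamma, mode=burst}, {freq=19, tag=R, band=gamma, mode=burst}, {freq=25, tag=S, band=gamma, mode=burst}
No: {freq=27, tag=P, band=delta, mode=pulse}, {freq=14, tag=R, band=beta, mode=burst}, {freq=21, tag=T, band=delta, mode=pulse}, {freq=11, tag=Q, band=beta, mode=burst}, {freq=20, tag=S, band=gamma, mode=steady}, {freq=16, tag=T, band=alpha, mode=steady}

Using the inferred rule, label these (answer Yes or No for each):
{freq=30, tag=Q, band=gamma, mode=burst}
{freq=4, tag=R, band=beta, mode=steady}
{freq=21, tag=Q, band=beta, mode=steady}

The pattern is that an item is 'Yes' exactly when: mode is burst AND band is gamma.
Yes: {freq=30, tag=Q, band=gamma, mode=burst}, since mode is burst, band is gamma.
No: {freq=4, tag=R, band=beta, mode=steady}, since mode is steady, band is beta.
No: {freq=21, tag=Q, band=beta, mode=steady}, since mode is steady, band is beta.

Yes, No, No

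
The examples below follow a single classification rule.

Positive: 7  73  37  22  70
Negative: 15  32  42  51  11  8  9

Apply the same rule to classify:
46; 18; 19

Looking at the examples, the only property every 'Positive' case has and every 'Negative' case lacks is: ≡ 1 (mod 3).
46 → 46 mod 3 = 1 → Positive.
18 → 18 mod 3 = 0 → Negative.
19 → 19 mod 3 = 1 → Positive.

Positive, Negative, Positive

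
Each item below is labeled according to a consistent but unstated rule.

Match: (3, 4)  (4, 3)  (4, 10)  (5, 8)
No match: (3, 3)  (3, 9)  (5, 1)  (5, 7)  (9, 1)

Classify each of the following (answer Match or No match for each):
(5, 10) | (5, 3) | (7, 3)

Match, No match, No match

Looking at the examples, the only property every 'Match' case has and every 'No match' case lacks is: product is even.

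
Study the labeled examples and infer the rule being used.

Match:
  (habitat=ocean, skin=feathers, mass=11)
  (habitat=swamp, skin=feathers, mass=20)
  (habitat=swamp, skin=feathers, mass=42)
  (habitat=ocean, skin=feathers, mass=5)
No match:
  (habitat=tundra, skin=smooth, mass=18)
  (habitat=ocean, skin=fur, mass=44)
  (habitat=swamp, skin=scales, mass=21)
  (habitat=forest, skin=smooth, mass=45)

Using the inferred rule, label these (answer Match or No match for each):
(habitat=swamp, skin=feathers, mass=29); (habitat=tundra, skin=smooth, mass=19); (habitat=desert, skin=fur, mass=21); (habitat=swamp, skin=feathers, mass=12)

Match, No match, No match, Match

The rule appears to be: skin is feathers.
(habitat=swamp, skin=feathers, mass=29) → skin is feathers → Match.
(habitat=tundra, skin=smooth, mass=19) → skin is smooth → No match.
(habitat=desert, skin=fur, mass=21) → skin is fur → No match.
(habitat=swamp, skin=feathers, mass=12) → skin is feathers → Match.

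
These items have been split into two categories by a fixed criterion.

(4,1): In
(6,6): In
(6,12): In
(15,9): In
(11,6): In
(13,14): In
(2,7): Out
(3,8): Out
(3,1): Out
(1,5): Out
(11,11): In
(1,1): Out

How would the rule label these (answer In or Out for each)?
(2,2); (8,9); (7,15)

Out, In, In

The simplest hypothesis consistent with all the labels is: first ≥ 4.
(2,2) → first 2 → Out. (8,9) → first 8 → In. (7,15) → first 7 → In.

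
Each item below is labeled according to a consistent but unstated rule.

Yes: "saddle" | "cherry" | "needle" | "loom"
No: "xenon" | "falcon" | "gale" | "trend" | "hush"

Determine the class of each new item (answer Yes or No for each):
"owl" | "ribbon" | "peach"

No, Yes, No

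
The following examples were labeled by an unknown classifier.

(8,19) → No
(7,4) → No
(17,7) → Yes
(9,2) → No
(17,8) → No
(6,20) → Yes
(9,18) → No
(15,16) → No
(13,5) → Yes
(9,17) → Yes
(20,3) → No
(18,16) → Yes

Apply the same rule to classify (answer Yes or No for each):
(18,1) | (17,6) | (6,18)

The classifier is using: sum is even.
(18,1): 18+1 = 19 — doesn't match, so No. (17,6): 17+6 = 23 — doesn't match, so No. (6,18): 6+18 = 24 — has this property, so Yes.

No, No, Yes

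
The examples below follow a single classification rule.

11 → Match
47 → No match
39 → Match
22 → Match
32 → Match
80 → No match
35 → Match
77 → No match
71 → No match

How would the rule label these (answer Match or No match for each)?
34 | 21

Match, Match

Rule: at most 39. This holds for each 'Match' example and fails for each 'No match' one.
34: 34 ≤ 39 — satisfies this, so Match. 21: 21 ≤ 39 — satisfies this, so Match.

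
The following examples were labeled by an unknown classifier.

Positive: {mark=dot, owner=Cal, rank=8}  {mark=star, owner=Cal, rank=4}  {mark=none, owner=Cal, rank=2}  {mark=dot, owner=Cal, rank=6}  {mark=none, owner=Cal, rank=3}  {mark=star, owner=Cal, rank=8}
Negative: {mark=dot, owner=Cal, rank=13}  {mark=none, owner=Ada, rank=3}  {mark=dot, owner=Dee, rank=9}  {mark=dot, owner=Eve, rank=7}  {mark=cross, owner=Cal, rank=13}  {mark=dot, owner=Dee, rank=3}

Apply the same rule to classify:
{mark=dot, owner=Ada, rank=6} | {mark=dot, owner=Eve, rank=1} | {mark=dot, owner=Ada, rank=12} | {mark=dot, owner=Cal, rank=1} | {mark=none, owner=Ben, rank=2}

'Positive' ⟺ owner is Cal AND rank ≤ 8.

Negative, Negative, Negative, Positive, Negative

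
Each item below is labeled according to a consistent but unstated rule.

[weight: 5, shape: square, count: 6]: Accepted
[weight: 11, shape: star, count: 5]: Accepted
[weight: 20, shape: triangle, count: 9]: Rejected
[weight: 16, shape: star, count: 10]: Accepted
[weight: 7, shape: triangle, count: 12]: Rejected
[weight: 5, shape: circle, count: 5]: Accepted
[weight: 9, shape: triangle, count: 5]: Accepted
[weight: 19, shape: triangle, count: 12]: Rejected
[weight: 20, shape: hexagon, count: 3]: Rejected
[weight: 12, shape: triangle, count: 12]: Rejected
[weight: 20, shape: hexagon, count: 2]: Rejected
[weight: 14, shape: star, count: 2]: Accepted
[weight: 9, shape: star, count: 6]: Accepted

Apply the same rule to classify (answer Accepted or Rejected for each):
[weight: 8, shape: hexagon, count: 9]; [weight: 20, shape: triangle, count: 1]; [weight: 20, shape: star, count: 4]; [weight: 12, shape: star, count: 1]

Accepted, Rejected, Rejected, Accepted

Every 'Accepted' example satisfies: count ≤ 10 AND weight ≤ 16. None of the 'Rejected' examples do.
[weight: 8, shape: hexagon, count: 9]: Accepted (count = 9, weight = 8). [weight: 20, shape: triangle, count: 1]: Rejected (count = 1, weight = 20). [weight: 20, shape: star, count: 4]: Rejected (count = 4, weight = 20). [weight: 12, shape: star, count: 1]: Accepted (count = 1, weight = 12).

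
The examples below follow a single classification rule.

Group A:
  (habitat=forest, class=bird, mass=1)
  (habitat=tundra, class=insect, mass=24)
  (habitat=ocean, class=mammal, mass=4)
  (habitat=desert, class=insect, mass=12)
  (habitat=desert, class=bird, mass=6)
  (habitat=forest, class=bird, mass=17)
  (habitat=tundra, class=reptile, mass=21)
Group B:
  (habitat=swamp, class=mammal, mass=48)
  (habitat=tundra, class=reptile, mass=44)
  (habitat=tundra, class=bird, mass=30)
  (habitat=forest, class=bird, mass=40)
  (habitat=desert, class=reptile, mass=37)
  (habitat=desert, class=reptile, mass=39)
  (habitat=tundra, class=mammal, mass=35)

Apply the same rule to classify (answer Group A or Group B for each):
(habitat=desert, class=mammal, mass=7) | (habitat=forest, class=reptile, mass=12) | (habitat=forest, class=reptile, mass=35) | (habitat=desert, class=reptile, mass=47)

The distinguishing property — mass ≤ 24 — holds for all the 'Group A' cases and none of the 'Group B' cases.
Group A: (habitat=desert, class=mammal, mass=7), since mass = 7.
Group A: (habitat=forest, class=reptile, mass=12), since mass = 12.
Group B: (habitat=forest, class=reptile, mass=35), since mass = 35.
Group B: (habitat=desert, class=reptile, mass=47), since mass = 47.

Group A, Group A, Group B, Group B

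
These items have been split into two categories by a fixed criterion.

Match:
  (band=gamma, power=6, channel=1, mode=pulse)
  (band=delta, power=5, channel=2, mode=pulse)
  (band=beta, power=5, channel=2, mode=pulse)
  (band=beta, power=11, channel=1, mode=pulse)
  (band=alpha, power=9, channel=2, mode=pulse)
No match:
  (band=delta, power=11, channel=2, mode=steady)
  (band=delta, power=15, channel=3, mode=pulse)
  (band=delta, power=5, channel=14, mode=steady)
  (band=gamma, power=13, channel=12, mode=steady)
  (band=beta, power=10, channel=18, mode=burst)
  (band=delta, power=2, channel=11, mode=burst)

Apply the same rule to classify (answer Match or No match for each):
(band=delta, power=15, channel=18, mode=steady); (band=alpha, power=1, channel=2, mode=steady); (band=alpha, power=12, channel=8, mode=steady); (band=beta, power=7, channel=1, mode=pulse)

No match, No match, No match, Match

All 'Match' examples share one property — mode is pulse AND power ≤ 11 — and every 'No match' example lacks it.
(band=delta, power=15, channel=18, mode=steady) — mode is steady, power = 15, hence No match. (band=alpha, power=1, channel=2, mode=steady) — mode is steady, power = 1, hence No match. (band=alpha, power=12, channel=8, mode=steady) — mode is steady, power = 12, hence No match. (band=beta, power=7, channel=1, mode=pulse) — mode is pulse, power = 7, hence Match.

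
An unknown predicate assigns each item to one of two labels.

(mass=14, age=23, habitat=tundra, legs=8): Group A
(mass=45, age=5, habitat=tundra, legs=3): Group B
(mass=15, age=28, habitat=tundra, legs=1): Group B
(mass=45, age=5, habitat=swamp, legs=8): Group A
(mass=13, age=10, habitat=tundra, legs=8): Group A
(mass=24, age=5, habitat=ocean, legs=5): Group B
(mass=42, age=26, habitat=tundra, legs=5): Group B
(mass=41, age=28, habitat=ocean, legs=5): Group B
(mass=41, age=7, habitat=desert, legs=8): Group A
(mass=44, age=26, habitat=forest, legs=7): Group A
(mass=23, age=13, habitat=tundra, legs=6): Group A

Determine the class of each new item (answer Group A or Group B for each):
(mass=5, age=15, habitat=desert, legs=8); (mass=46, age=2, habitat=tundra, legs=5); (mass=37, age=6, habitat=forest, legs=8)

Group A, Group B, Group A

The common property of the 'Group A' items is: legs ≥ 6. No 'Group B' item has it.
(mass=5, age=15, habitat=desert, legs=8) — legs = 8, hence Group A. (mass=46, age=2, habitat=tundra, legs=5) — legs = 5, hence Group B. (mass=37, age=6, habitat=forest, legs=8) — legs = 8, hence Group A.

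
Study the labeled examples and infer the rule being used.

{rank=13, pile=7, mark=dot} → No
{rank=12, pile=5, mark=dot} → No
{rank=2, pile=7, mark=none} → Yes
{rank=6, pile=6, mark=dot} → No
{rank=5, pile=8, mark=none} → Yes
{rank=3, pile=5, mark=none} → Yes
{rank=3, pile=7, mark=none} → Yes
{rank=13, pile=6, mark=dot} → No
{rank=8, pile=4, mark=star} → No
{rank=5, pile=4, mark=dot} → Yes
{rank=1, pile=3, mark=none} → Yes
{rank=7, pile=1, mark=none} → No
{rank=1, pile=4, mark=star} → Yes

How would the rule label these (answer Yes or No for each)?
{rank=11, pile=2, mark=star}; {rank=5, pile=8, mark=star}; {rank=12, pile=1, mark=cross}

No, Yes, No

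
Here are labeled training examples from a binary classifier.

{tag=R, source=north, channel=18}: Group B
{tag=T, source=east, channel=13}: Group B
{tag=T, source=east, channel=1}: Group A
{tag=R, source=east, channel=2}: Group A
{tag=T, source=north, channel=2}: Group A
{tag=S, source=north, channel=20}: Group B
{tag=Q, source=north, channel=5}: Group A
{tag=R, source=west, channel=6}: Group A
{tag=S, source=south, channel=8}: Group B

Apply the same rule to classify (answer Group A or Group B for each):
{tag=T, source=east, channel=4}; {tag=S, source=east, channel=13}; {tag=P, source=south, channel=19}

Group A, Group B, Group B

'Group A' ⟺ channel ≤ 6.
{tag=T, source=east, channel=4}: channel = 4, checks out → Group A.
{tag=S, source=east, channel=13}: channel = 13, doesn't qualify → Group B.
{tag=P, source=south, channel=19}: channel = 19, doesn't qualify → Group B.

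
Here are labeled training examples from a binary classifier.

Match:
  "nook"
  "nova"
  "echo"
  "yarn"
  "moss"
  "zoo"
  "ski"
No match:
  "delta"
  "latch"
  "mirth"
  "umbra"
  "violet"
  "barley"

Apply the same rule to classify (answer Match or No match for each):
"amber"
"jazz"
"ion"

No match, Match, Match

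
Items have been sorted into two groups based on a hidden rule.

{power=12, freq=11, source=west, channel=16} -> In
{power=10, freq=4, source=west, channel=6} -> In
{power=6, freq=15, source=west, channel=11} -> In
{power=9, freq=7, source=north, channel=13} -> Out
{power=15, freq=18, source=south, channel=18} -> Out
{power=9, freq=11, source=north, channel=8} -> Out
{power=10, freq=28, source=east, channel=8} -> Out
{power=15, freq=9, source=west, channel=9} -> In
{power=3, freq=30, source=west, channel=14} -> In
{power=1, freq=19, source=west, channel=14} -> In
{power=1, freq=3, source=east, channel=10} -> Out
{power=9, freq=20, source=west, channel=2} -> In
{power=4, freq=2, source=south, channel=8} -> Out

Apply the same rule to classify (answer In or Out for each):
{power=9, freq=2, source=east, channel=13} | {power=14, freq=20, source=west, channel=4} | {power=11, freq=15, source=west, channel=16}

Looking at the examples, the only property every 'In' case has and every 'Out' case lacks is: source is west.
{power=9, freq=2, source=east, channel=13}: Out (source is east).
{power=14, freq=20, source=west, channel=4}: In (source is west).
{power=11, freq=15, source=west, channel=16}: In (source is west).

Out, In, In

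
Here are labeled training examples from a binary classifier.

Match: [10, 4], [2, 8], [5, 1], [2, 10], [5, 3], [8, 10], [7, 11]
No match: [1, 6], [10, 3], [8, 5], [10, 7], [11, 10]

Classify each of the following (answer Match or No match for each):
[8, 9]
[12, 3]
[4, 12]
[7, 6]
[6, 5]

No match, No match, Match, No match, No match

The rule appears to be: sum is even.
[8, 9]: 8+9 = 17 — lacks this property, so No match. [12, 3]: 12+3 = 15 — lacks this property, so No match. [4, 12]: 4+12 = 16 — qualifies, so Match. [7, 6]: 7+6 = 13 — lacks this property, so No match. [6, 5]: 6+5 = 11 — lacks this property, so No match.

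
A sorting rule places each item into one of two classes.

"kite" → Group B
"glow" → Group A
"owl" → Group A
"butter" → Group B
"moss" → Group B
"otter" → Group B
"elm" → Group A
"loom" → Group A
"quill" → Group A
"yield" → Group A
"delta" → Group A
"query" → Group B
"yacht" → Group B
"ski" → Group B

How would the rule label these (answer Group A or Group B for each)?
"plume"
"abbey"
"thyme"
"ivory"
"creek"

Group A, Group B, Group B, Group B, Group B

One predicate separates the groups cleanly: contains 'l'.
"plume": Group A (has 'l').
"abbey": Group B (no 'l').
"thyme": Group B (no 'l').
"ivory": Group B (no 'l').
"creek": Group B (no 'l').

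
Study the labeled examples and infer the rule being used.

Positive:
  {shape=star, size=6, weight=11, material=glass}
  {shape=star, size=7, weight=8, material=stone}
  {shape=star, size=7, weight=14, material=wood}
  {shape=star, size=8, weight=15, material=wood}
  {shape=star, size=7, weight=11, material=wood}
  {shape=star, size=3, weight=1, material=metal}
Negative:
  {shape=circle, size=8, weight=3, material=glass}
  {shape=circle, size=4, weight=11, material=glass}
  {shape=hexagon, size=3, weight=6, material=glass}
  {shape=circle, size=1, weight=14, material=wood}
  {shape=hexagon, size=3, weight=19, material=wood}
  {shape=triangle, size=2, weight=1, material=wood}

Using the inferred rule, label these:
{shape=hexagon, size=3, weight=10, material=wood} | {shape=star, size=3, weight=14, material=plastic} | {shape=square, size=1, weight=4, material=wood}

Every 'Positive' example satisfies: shape is star. None of the 'Negative' examples do.
{shape=hexagon, size=3, weight=10, material=wood}: shape is hexagon, does not fit → Negative.
{shape=star, size=3, weight=14, material=plastic}: shape is star, passes → Positive.
{shape=square, size=1, weight=4, material=wood}: shape is square, does not fit → Negative.

Negative, Positive, Negative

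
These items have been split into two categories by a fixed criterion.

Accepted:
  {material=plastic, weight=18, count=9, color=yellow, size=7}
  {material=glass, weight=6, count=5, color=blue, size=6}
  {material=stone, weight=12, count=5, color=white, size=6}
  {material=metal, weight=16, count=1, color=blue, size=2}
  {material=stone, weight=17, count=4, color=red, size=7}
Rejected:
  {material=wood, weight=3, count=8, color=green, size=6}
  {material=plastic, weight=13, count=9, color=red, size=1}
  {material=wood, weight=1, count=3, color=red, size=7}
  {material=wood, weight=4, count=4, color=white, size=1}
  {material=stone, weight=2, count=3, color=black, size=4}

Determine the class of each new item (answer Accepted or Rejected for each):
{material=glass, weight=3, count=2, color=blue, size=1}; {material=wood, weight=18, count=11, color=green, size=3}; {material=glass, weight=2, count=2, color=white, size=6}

The rule appears to be: size ≥ 2 AND weight ≥ 4.
{material=glass, weight=3, count=2, color=blue, size=1} — size = 1, weight = 3, hence Rejected.
{material=wood, weight=18, count=11, color=green, size=3} — size = 3, weight = 18, hence Accepted.
{material=glass, weight=2, count=2, color=white, size=6} — size = 6, weight = 2, hence Rejected.

Rejected, Accepted, Rejected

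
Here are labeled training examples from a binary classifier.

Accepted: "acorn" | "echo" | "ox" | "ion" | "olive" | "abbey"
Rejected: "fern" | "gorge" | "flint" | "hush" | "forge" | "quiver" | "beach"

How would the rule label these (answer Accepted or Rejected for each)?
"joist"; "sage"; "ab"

Rejected, Rejected, Accepted

Comparing the two groups points to one rule — starts with a vowel.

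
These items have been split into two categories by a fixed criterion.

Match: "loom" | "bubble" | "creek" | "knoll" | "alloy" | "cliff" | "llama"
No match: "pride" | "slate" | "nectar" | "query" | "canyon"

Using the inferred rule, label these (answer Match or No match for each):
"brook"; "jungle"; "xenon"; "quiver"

Match, No match, No match, No match

The common property of the 'Match' items is: has a double letter. No 'No match' item has it.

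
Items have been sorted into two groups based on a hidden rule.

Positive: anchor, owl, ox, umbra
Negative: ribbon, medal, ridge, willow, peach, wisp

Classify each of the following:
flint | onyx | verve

Negative, Positive, Negative

'Positive' ⟺ starts with a vowel.
Negative: flint, since starts with 'f'. Positive: onyx, since starts with 'o'. Negative: verve, since starts with 'v'.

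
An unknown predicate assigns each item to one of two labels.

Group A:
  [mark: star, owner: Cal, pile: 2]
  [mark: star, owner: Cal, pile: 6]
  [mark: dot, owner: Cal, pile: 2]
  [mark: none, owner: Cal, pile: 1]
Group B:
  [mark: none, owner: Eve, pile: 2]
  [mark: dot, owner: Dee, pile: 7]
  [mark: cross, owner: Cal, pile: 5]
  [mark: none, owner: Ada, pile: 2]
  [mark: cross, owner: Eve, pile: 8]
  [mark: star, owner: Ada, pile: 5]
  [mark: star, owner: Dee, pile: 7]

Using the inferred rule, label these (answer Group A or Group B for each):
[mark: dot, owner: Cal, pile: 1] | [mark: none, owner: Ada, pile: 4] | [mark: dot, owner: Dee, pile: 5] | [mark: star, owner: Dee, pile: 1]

Every 'Group A' example satisfies: owner is Cal AND pile ≠ 5. None of the 'Group B' examples do.
[mark: dot, owner: Cal, pile: 1] → owner is Cal, pile = 1 → Group A. [mark: none, owner: Ada, pile: 4] → owner is Ada, pile = 4 → Group B. [mark: dot, owner: Dee, pile: 5] → owner is Dee, pile = 5 → Group B. [mark: star, owner: Dee, pile: 1] → owner is Dee, pile = 1 → Group B.

Group A, Group B, Group B, Group B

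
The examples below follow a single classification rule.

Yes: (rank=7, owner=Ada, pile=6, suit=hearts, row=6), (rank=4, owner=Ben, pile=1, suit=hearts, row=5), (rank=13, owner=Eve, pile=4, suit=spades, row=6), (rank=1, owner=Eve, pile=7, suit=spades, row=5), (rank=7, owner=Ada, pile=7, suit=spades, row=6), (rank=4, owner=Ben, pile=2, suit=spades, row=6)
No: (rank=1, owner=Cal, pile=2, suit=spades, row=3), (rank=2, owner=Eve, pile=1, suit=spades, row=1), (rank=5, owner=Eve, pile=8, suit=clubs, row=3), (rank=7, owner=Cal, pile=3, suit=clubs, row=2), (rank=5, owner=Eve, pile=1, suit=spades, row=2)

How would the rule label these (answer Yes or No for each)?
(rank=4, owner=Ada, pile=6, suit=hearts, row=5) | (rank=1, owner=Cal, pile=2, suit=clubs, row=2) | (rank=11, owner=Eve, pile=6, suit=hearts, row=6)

Yes, No, Yes

The simplest hypothesis consistent with all the labels is: row ≥ 5.
(rank=4, owner=Ada, pile=6, suit=hearts, row=5) — row = 5, hence Yes. (rank=1, owner=Cal, pile=2, suit=clubs, row=2) — row = 2, hence No. (rank=11, owner=Eve, pile=6, suit=hearts, row=6) — row = 6, hence Yes.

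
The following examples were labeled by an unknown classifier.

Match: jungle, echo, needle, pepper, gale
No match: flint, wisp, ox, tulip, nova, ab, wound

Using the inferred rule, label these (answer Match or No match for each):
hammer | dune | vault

The classifier is using: contains 'e'.
hammer: Match (has 'e').
dune: Match (has 'e').
vault: No match (no 'e').

Match, Match, No match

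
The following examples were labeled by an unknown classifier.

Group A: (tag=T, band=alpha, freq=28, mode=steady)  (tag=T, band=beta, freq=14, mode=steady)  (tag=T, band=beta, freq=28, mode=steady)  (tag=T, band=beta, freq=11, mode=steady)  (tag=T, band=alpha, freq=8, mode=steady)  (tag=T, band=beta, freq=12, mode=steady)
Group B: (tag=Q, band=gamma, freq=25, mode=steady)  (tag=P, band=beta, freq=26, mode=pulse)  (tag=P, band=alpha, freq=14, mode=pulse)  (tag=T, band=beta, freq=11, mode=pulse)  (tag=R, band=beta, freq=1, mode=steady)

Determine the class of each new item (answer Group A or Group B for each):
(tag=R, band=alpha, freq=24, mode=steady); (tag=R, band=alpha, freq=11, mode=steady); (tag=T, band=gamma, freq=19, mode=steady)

Group B, Group B, Group A

The classifier is using: mode is steady AND tag is T.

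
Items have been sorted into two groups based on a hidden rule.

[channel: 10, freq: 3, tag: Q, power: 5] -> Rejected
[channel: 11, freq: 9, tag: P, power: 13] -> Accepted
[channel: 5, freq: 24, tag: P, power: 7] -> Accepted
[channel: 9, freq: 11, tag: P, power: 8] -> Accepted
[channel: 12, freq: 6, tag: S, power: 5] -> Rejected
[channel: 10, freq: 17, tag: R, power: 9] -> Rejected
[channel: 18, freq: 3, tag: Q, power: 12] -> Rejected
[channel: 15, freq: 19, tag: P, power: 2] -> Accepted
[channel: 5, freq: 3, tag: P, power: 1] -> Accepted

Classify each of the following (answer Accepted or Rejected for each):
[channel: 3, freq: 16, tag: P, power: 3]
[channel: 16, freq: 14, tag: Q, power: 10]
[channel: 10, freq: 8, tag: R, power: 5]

Accepted, Rejected, Rejected

The pattern is that an item is 'Accepted' exactly when: tag is P.
[channel: 3, freq: 16, tag: P, power: 3]: Accepted (tag is P). [channel: 16, freq: 14, tag: Q, power: 10]: Rejected (tag is Q). [channel: 10, freq: 8, tag: R, power: 5]: Rejected (tag is R).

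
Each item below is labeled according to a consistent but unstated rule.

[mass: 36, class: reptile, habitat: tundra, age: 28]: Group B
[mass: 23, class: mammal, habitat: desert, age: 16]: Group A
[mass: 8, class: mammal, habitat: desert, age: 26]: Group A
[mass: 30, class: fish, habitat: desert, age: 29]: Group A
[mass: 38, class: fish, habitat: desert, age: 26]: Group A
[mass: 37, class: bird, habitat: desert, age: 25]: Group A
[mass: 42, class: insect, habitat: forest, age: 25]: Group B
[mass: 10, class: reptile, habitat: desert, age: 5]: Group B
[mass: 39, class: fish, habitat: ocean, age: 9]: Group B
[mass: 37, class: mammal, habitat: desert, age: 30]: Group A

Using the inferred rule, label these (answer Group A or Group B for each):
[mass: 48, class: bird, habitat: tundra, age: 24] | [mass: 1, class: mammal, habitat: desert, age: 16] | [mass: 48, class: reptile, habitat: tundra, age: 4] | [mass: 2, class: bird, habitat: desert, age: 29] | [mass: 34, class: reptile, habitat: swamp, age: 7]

The classifier is using: habitat is desert AND age ≥ 9.
[mass: 48, class: bird, habitat: tundra, age: 24]: habitat is tundra, age = 24 — does not fit, so Group B.
[mass: 1, class: mammal, habitat: desert, age: 16]: habitat is desert, age = 16 — has this property, so Group A.
[mass: 48, class: reptile, habitat: tundra, age: 4]: habitat is tundra, age = 4 — does not fit, so Group B.
[mass: 2, class: bird, habitat: desert, age: 29]: habitat is desert, age = 29 — has this property, so Group A.
[mass: 34, class: reptile, habitat: swamp, age: 7]: habitat is swamp, age = 7 — does not fit, so Group B.

Group B, Group A, Group B, Group A, Group B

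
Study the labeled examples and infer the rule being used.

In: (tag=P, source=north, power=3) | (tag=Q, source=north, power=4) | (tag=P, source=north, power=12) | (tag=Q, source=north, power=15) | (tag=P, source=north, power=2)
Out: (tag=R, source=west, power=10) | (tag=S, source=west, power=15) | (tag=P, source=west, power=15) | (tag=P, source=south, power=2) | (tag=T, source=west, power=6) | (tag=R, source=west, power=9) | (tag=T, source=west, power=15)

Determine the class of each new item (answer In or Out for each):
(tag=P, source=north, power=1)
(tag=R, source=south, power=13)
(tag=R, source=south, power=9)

In, Out, Out

All 'In' examples share one property — source is north — and every 'Out' example lacks it.
In: (tag=P, source=north, power=1), since source is north.
Out: (tag=R, source=south, power=13), since source is south.
Out: (tag=R, source=south, power=9), since source is south.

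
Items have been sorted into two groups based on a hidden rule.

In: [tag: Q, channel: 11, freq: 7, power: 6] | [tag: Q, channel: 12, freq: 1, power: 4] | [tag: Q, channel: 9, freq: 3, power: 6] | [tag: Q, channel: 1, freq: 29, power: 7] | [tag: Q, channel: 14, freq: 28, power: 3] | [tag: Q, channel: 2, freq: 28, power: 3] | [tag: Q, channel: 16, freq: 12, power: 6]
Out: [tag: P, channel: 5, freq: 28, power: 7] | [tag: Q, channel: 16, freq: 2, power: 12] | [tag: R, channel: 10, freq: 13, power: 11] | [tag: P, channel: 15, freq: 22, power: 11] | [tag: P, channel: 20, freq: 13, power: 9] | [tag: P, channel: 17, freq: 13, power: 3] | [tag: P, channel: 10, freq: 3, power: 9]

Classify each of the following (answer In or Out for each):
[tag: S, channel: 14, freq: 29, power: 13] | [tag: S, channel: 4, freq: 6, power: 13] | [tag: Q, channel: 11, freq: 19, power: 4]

Out, Out, In

Every 'In' example satisfies: tag is Q AND power ≤ 7. None of the 'Out' examples do.
[tag: S, channel: 14, freq: 29, power: 13] → tag is S, power = 13 → Out. [tag: S, channel: 4, freq: 6, power: 13] → tag is S, power = 13 → Out. [tag: Q, channel: 11, freq: 19, power: 4] → tag is Q, power = 4 → In.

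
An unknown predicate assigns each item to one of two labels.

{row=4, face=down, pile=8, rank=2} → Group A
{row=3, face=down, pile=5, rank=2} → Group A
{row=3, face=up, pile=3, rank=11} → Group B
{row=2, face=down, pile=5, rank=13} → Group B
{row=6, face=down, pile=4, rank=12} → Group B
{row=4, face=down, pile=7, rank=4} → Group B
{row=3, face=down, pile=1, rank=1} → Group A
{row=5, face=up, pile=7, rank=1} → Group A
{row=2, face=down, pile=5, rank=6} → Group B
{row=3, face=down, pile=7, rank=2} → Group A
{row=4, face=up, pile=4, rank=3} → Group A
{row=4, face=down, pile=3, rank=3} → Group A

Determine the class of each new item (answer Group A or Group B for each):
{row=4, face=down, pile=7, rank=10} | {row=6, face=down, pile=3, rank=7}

The pattern is that an item is 'Group A' exactly when: rank ≤ 3.
{row=4, face=down, pile=7, rank=10}: rank = 10, fails the rule → Group B.
{row=6, face=down, pile=3, rank=7}: rank = 7, fails the rule → Group B.

Group B, Group B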